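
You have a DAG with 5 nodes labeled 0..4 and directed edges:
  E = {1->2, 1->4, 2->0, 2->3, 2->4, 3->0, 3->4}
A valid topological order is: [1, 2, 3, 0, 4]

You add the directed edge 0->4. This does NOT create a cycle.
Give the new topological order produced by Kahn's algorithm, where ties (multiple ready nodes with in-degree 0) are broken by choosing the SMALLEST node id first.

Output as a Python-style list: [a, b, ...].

Answer: [1, 2, 3, 0, 4]

Derivation:
Old toposort: [1, 2, 3, 0, 4]
Added edge: 0->4
Position of 0 (3) < position of 4 (4). Old order still valid.
Run Kahn's algorithm (break ties by smallest node id):
  initial in-degrees: [2, 0, 1, 1, 4]
  ready (indeg=0): [1]
  pop 1: indeg[2]->0; indeg[4]->3 | ready=[2] | order so far=[1]
  pop 2: indeg[0]->1; indeg[3]->0; indeg[4]->2 | ready=[3] | order so far=[1, 2]
  pop 3: indeg[0]->0; indeg[4]->1 | ready=[0] | order so far=[1, 2, 3]
  pop 0: indeg[4]->0 | ready=[4] | order so far=[1, 2, 3, 0]
  pop 4: no out-edges | ready=[] | order so far=[1, 2, 3, 0, 4]
  Result: [1, 2, 3, 0, 4]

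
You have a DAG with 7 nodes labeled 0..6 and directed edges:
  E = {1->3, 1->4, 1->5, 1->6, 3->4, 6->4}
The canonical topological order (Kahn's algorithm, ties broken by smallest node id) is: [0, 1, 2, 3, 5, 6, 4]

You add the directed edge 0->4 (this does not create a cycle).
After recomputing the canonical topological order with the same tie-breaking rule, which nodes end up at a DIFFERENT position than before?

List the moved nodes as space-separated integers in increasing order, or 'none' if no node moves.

Answer: none

Derivation:
Old toposort: [0, 1, 2, 3, 5, 6, 4]
Added edge 0->4
Recompute Kahn (smallest-id tiebreak):
  initial in-degrees: [0, 0, 0, 1, 4, 1, 1]
  ready (indeg=0): [0, 1, 2]
  pop 0: indeg[4]->3 | ready=[1, 2] | order so far=[0]
  pop 1: indeg[3]->0; indeg[4]->2; indeg[5]->0; indeg[6]->0 | ready=[2, 3, 5, 6] | order so far=[0, 1]
  pop 2: no out-edges | ready=[3, 5, 6] | order so far=[0, 1, 2]
  pop 3: indeg[4]->1 | ready=[5, 6] | order so far=[0, 1, 2, 3]
  pop 5: no out-edges | ready=[6] | order so far=[0, 1, 2, 3, 5]
  pop 6: indeg[4]->0 | ready=[4] | order so far=[0, 1, 2, 3, 5, 6]
  pop 4: no out-edges | ready=[] | order so far=[0, 1, 2, 3, 5, 6, 4]
New canonical toposort: [0, 1, 2, 3, 5, 6, 4]
Compare positions:
  Node 0: index 0 -> 0 (same)
  Node 1: index 1 -> 1 (same)
  Node 2: index 2 -> 2 (same)
  Node 3: index 3 -> 3 (same)
  Node 4: index 6 -> 6 (same)
  Node 5: index 4 -> 4 (same)
  Node 6: index 5 -> 5 (same)
Nodes that changed position: none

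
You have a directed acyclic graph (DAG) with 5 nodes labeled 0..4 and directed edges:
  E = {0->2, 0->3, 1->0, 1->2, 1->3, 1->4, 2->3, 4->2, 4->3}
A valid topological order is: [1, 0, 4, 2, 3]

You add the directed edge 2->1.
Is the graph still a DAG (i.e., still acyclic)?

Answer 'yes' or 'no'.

Given toposort: [1, 0, 4, 2, 3]
Position of 2: index 3; position of 1: index 0
New edge 2->1: backward (u after v in old order)
Backward edge: old toposort is now invalid. Check if this creates a cycle.
Does 1 already reach 2? Reachable from 1: [0, 1, 2, 3, 4]. YES -> cycle!
Still a DAG? no

Answer: no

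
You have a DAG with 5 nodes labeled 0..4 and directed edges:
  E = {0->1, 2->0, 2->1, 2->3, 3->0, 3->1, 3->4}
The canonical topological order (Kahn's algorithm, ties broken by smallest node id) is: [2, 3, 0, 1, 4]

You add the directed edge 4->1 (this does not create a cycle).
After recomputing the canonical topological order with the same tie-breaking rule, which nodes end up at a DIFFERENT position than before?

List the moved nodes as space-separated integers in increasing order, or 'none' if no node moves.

Answer: 1 4

Derivation:
Old toposort: [2, 3, 0, 1, 4]
Added edge 4->1
Recompute Kahn (smallest-id tiebreak):
  initial in-degrees: [2, 4, 0, 1, 1]
  ready (indeg=0): [2]
  pop 2: indeg[0]->1; indeg[1]->3; indeg[3]->0 | ready=[3] | order so far=[2]
  pop 3: indeg[0]->0; indeg[1]->2; indeg[4]->0 | ready=[0, 4] | order so far=[2, 3]
  pop 0: indeg[1]->1 | ready=[4] | order so far=[2, 3, 0]
  pop 4: indeg[1]->0 | ready=[1] | order so far=[2, 3, 0, 4]
  pop 1: no out-edges | ready=[] | order so far=[2, 3, 0, 4, 1]
New canonical toposort: [2, 3, 0, 4, 1]
Compare positions:
  Node 0: index 2 -> 2 (same)
  Node 1: index 3 -> 4 (moved)
  Node 2: index 0 -> 0 (same)
  Node 3: index 1 -> 1 (same)
  Node 4: index 4 -> 3 (moved)
Nodes that changed position: 1 4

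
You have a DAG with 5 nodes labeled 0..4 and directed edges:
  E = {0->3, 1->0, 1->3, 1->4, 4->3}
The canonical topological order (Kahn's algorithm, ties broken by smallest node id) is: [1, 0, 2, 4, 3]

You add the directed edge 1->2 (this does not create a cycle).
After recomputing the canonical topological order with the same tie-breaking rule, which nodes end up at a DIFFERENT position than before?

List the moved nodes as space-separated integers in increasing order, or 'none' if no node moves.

Old toposort: [1, 0, 2, 4, 3]
Added edge 1->2
Recompute Kahn (smallest-id tiebreak):
  initial in-degrees: [1, 0, 1, 3, 1]
  ready (indeg=0): [1]
  pop 1: indeg[0]->0; indeg[2]->0; indeg[3]->2; indeg[4]->0 | ready=[0, 2, 4] | order so far=[1]
  pop 0: indeg[3]->1 | ready=[2, 4] | order so far=[1, 0]
  pop 2: no out-edges | ready=[4] | order so far=[1, 0, 2]
  pop 4: indeg[3]->0 | ready=[3] | order so far=[1, 0, 2, 4]
  pop 3: no out-edges | ready=[] | order so far=[1, 0, 2, 4, 3]
New canonical toposort: [1, 0, 2, 4, 3]
Compare positions:
  Node 0: index 1 -> 1 (same)
  Node 1: index 0 -> 0 (same)
  Node 2: index 2 -> 2 (same)
  Node 3: index 4 -> 4 (same)
  Node 4: index 3 -> 3 (same)
Nodes that changed position: none

Answer: none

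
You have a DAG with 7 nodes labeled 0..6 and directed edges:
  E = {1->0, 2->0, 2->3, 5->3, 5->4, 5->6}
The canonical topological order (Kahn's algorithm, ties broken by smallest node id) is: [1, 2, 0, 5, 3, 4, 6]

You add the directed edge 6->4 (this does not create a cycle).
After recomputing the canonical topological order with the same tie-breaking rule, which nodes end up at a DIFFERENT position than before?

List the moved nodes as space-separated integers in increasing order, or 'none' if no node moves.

Old toposort: [1, 2, 0, 5, 3, 4, 6]
Added edge 6->4
Recompute Kahn (smallest-id tiebreak):
  initial in-degrees: [2, 0, 0, 2, 2, 0, 1]
  ready (indeg=0): [1, 2, 5]
  pop 1: indeg[0]->1 | ready=[2, 5] | order so far=[1]
  pop 2: indeg[0]->0; indeg[3]->1 | ready=[0, 5] | order so far=[1, 2]
  pop 0: no out-edges | ready=[5] | order so far=[1, 2, 0]
  pop 5: indeg[3]->0; indeg[4]->1; indeg[6]->0 | ready=[3, 6] | order so far=[1, 2, 0, 5]
  pop 3: no out-edges | ready=[6] | order so far=[1, 2, 0, 5, 3]
  pop 6: indeg[4]->0 | ready=[4] | order so far=[1, 2, 0, 5, 3, 6]
  pop 4: no out-edges | ready=[] | order so far=[1, 2, 0, 5, 3, 6, 4]
New canonical toposort: [1, 2, 0, 5, 3, 6, 4]
Compare positions:
  Node 0: index 2 -> 2 (same)
  Node 1: index 0 -> 0 (same)
  Node 2: index 1 -> 1 (same)
  Node 3: index 4 -> 4 (same)
  Node 4: index 5 -> 6 (moved)
  Node 5: index 3 -> 3 (same)
  Node 6: index 6 -> 5 (moved)
Nodes that changed position: 4 6

Answer: 4 6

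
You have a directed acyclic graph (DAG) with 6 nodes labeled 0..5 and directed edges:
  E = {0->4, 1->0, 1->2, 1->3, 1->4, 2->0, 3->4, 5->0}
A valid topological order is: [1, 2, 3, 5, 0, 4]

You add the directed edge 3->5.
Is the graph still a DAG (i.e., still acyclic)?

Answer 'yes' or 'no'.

Answer: yes

Derivation:
Given toposort: [1, 2, 3, 5, 0, 4]
Position of 3: index 2; position of 5: index 3
New edge 3->5: forward
Forward edge: respects the existing order. Still a DAG, same toposort still valid.
Still a DAG? yes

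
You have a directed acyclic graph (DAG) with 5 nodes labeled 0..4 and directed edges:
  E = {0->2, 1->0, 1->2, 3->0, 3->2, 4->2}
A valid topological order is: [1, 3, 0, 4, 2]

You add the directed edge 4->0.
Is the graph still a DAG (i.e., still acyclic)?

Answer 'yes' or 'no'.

Answer: yes

Derivation:
Given toposort: [1, 3, 0, 4, 2]
Position of 4: index 3; position of 0: index 2
New edge 4->0: backward (u after v in old order)
Backward edge: old toposort is now invalid. Check if this creates a cycle.
Does 0 already reach 4? Reachable from 0: [0, 2]. NO -> still a DAG (reorder needed).
Still a DAG? yes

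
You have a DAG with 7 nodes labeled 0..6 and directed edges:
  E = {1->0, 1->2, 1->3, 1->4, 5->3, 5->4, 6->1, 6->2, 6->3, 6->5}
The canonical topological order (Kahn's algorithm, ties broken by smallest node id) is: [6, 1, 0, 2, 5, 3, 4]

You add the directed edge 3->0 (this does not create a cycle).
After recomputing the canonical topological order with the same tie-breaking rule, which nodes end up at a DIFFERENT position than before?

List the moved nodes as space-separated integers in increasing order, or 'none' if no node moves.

Old toposort: [6, 1, 0, 2, 5, 3, 4]
Added edge 3->0
Recompute Kahn (smallest-id tiebreak):
  initial in-degrees: [2, 1, 2, 3, 2, 1, 0]
  ready (indeg=0): [6]
  pop 6: indeg[1]->0; indeg[2]->1; indeg[3]->2; indeg[5]->0 | ready=[1, 5] | order so far=[6]
  pop 1: indeg[0]->1; indeg[2]->0; indeg[3]->1; indeg[4]->1 | ready=[2, 5] | order so far=[6, 1]
  pop 2: no out-edges | ready=[5] | order so far=[6, 1, 2]
  pop 5: indeg[3]->0; indeg[4]->0 | ready=[3, 4] | order so far=[6, 1, 2, 5]
  pop 3: indeg[0]->0 | ready=[0, 4] | order so far=[6, 1, 2, 5, 3]
  pop 0: no out-edges | ready=[4] | order so far=[6, 1, 2, 5, 3, 0]
  pop 4: no out-edges | ready=[] | order so far=[6, 1, 2, 5, 3, 0, 4]
New canonical toposort: [6, 1, 2, 5, 3, 0, 4]
Compare positions:
  Node 0: index 2 -> 5 (moved)
  Node 1: index 1 -> 1 (same)
  Node 2: index 3 -> 2 (moved)
  Node 3: index 5 -> 4 (moved)
  Node 4: index 6 -> 6 (same)
  Node 5: index 4 -> 3 (moved)
  Node 6: index 0 -> 0 (same)
Nodes that changed position: 0 2 3 5

Answer: 0 2 3 5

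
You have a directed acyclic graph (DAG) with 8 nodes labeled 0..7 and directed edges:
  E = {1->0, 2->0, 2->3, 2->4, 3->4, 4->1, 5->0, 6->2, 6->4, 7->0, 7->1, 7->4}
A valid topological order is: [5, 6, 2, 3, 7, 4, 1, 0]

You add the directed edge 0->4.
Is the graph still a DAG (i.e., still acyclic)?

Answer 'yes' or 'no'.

Given toposort: [5, 6, 2, 3, 7, 4, 1, 0]
Position of 0: index 7; position of 4: index 5
New edge 0->4: backward (u after v in old order)
Backward edge: old toposort is now invalid. Check if this creates a cycle.
Does 4 already reach 0? Reachable from 4: [0, 1, 4]. YES -> cycle!
Still a DAG? no

Answer: no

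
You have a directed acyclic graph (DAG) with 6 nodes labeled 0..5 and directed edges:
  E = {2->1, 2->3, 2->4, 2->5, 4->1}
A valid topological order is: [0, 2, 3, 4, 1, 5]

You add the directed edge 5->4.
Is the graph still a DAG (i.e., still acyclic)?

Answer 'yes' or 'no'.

Answer: yes

Derivation:
Given toposort: [0, 2, 3, 4, 1, 5]
Position of 5: index 5; position of 4: index 3
New edge 5->4: backward (u after v in old order)
Backward edge: old toposort is now invalid. Check if this creates a cycle.
Does 4 already reach 5? Reachable from 4: [1, 4]. NO -> still a DAG (reorder needed).
Still a DAG? yes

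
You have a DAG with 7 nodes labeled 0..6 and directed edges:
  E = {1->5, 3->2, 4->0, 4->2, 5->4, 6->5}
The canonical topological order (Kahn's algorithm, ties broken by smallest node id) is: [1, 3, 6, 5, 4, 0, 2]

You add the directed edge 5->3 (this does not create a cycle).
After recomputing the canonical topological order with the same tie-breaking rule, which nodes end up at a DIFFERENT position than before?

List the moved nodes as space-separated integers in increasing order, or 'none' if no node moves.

Old toposort: [1, 3, 6, 5, 4, 0, 2]
Added edge 5->3
Recompute Kahn (smallest-id tiebreak):
  initial in-degrees: [1, 0, 2, 1, 1, 2, 0]
  ready (indeg=0): [1, 6]
  pop 1: indeg[5]->1 | ready=[6] | order so far=[1]
  pop 6: indeg[5]->0 | ready=[5] | order so far=[1, 6]
  pop 5: indeg[3]->0; indeg[4]->0 | ready=[3, 4] | order so far=[1, 6, 5]
  pop 3: indeg[2]->1 | ready=[4] | order so far=[1, 6, 5, 3]
  pop 4: indeg[0]->0; indeg[2]->0 | ready=[0, 2] | order so far=[1, 6, 5, 3, 4]
  pop 0: no out-edges | ready=[2] | order so far=[1, 6, 5, 3, 4, 0]
  pop 2: no out-edges | ready=[] | order so far=[1, 6, 5, 3, 4, 0, 2]
New canonical toposort: [1, 6, 5, 3, 4, 0, 2]
Compare positions:
  Node 0: index 5 -> 5 (same)
  Node 1: index 0 -> 0 (same)
  Node 2: index 6 -> 6 (same)
  Node 3: index 1 -> 3 (moved)
  Node 4: index 4 -> 4 (same)
  Node 5: index 3 -> 2 (moved)
  Node 6: index 2 -> 1 (moved)
Nodes that changed position: 3 5 6

Answer: 3 5 6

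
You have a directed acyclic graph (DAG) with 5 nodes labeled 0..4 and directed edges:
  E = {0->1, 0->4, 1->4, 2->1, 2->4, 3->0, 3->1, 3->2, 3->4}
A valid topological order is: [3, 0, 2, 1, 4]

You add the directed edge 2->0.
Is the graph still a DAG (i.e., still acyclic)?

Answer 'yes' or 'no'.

Answer: yes

Derivation:
Given toposort: [3, 0, 2, 1, 4]
Position of 2: index 2; position of 0: index 1
New edge 2->0: backward (u after v in old order)
Backward edge: old toposort is now invalid. Check if this creates a cycle.
Does 0 already reach 2? Reachable from 0: [0, 1, 4]. NO -> still a DAG (reorder needed).
Still a DAG? yes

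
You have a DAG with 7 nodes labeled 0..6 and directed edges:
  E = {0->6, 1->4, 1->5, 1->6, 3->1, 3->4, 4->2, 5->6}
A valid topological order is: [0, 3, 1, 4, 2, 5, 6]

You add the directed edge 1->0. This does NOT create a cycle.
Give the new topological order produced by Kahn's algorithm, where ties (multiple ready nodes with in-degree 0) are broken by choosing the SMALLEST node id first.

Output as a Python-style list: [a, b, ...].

Answer: [3, 1, 0, 4, 2, 5, 6]

Derivation:
Old toposort: [0, 3, 1, 4, 2, 5, 6]
Added edge: 1->0
Position of 1 (2) > position of 0 (0). Must reorder: 1 must now come before 0.
Run Kahn's algorithm (break ties by smallest node id):
  initial in-degrees: [1, 1, 1, 0, 2, 1, 3]
  ready (indeg=0): [3]
  pop 3: indeg[1]->0; indeg[4]->1 | ready=[1] | order so far=[3]
  pop 1: indeg[0]->0; indeg[4]->0; indeg[5]->0; indeg[6]->2 | ready=[0, 4, 5] | order so far=[3, 1]
  pop 0: indeg[6]->1 | ready=[4, 5] | order so far=[3, 1, 0]
  pop 4: indeg[2]->0 | ready=[2, 5] | order so far=[3, 1, 0, 4]
  pop 2: no out-edges | ready=[5] | order so far=[3, 1, 0, 4, 2]
  pop 5: indeg[6]->0 | ready=[6] | order so far=[3, 1, 0, 4, 2, 5]
  pop 6: no out-edges | ready=[] | order so far=[3, 1, 0, 4, 2, 5, 6]
  Result: [3, 1, 0, 4, 2, 5, 6]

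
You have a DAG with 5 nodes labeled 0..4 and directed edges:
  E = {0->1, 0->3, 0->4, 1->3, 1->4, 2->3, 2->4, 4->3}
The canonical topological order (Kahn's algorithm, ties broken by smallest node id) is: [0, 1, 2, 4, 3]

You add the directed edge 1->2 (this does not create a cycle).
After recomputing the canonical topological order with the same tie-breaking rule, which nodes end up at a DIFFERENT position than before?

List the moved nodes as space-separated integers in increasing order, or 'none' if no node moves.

Answer: none

Derivation:
Old toposort: [0, 1, 2, 4, 3]
Added edge 1->2
Recompute Kahn (smallest-id tiebreak):
  initial in-degrees: [0, 1, 1, 4, 3]
  ready (indeg=0): [0]
  pop 0: indeg[1]->0; indeg[3]->3; indeg[4]->2 | ready=[1] | order so far=[0]
  pop 1: indeg[2]->0; indeg[3]->2; indeg[4]->1 | ready=[2] | order so far=[0, 1]
  pop 2: indeg[3]->1; indeg[4]->0 | ready=[4] | order so far=[0, 1, 2]
  pop 4: indeg[3]->0 | ready=[3] | order so far=[0, 1, 2, 4]
  pop 3: no out-edges | ready=[] | order so far=[0, 1, 2, 4, 3]
New canonical toposort: [0, 1, 2, 4, 3]
Compare positions:
  Node 0: index 0 -> 0 (same)
  Node 1: index 1 -> 1 (same)
  Node 2: index 2 -> 2 (same)
  Node 3: index 4 -> 4 (same)
  Node 4: index 3 -> 3 (same)
Nodes that changed position: none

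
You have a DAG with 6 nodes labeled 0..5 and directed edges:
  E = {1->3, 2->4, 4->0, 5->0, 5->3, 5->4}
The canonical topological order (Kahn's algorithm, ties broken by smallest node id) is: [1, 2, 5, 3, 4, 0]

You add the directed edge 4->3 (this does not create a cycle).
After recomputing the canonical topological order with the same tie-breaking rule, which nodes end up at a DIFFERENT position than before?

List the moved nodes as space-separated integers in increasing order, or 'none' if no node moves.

Answer: 0 3 4

Derivation:
Old toposort: [1, 2, 5, 3, 4, 0]
Added edge 4->3
Recompute Kahn (smallest-id tiebreak):
  initial in-degrees: [2, 0, 0, 3, 2, 0]
  ready (indeg=0): [1, 2, 5]
  pop 1: indeg[3]->2 | ready=[2, 5] | order so far=[1]
  pop 2: indeg[4]->1 | ready=[5] | order so far=[1, 2]
  pop 5: indeg[0]->1; indeg[3]->1; indeg[4]->0 | ready=[4] | order so far=[1, 2, 5]
  pop 4: indeg[0]->0; indeg[3]->0 | ready=[0, 3] | order so far=[1, 2, 5, 4]
  pop 0: no out-edges | ready=[3] | order so far=[1, 2, 5, 4, 0]
  pop 3: no out-edges | ready=[] | order so far=[1, 2, 5, 4, 0, 3]
New canonical toposort: [1, 2, 5, 4, 0, 3]
Compare positions:
  Node 0: index 5 -> 4 (moved)
  Node 1: index 0 -> 0 (same)
  Node 2: index 1 -> 1 (same)
  Node 3: index 3 -> 5 (moved)
  Node 4: index 4 -> 3 (moved)
  Node 5: index 2 -> 2 (same)
Nodes that changed position: 0 3 4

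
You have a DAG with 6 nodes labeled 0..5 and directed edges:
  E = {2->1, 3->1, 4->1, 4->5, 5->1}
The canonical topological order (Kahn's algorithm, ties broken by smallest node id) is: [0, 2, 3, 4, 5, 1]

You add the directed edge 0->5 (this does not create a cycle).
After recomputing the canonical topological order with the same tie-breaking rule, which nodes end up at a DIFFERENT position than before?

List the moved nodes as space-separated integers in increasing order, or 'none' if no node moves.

Old toposort: [0, 2, 3, 4, 5, 1]
Added edge 0->5
Recompute Kahn (smallest-id tiebreak):
  initial in-degrees: [0, 4, 0, 0, 0, 2]
  ready (indeg=0): [0, 2, 3, 4]
  pop 0: indeg[5]->1 | ready=[2, 3, 4] | order so far=[0]
  pop 2: indeg[1]->3 | ready=[3, 4] | order so far=[0, 2]
  pop 3: indeg[1]->2 | ready=[4] | order so far=[0, 2, 3]
  pop 4: indeg[1]->1; indeg[5]->0 | ready=[5] | order so far=[0, 2, 3, 4]
  pop 5: indeg[1]->0 | ready=[1] | order so far=[0, 2, 3, 4, 5]
  pop 1: no out-edges | ready=[] | order so far=[0, 2, 3, 4, 5, 1]
New canonical toposort: [0, 2, 3, 4, 5, 1]
Compare positions:
  Node 0: index 0 -> 0 (same)
  Node 1: index 5 -> 5 (same)
  Node 2: index 1 -> 1 (same)
  Node 3: index 2 -> 2 (same)
  Node 4: index 3 -> 3 (same)
  Node 5: index 4 -> 4 (same)
Nodes that changed position: none

Answer: none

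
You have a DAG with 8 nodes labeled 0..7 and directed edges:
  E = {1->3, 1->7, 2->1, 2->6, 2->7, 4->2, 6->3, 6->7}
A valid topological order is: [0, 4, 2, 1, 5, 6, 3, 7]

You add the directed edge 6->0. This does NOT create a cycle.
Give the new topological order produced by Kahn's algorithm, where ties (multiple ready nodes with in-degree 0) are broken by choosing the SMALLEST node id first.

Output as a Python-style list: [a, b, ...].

Old toposort: [0, 4, 2, 1, 5, 6, 3, 7]
Added edge: 6->0
Position of 6 (5) > position of 0 (0). Must reorder: 6 must now come before 0.
Run Kahn's algorithm (break ties by smallest node id):
  initial in-degrees: [1, 1, 1, 2, 0, 0, 1, 3]
  ready (indeg=0): [4, 5]
  pop 4: indeg[2]->0 | ready=[2, 5] | order so far=[4]
  pop 2: indeg[1]->0; indeg[6]->0; indeg[7]->2 | ready=[1, 5, 6] | order so far=[4, 2]
  pop 1: indeg[3]->1; indeg[7]->1 | ready=[5, 6] | order so far=[4, 2, 1]
  pop 5: no out-edges | ready=[6] | order so far=[4, 2, 1, 5]
  pop 6: indeg[0]->0; indeg[3]->0; indeg[7]->0 | ready=[0, 3, 7] | order so far=[4, 2, 1, 5, 6]
  pop 0: no out-edges | ready=[3, 7] | order so far=[4, 2, 1, 5, 6, 0]
  pop 3: no out-edges | ready=[7] | order so far=[4, 2, 1, 5, 6, 0, 3]
  pop 7: no out-edges | ready=[] | order so far=[4, 2, 1, 5, 6, 0, 3, 7]
  Result: [4, 2, 1, 5, 6, 0, 3, 7]

Answer: [4, 2, 1, 5, 6, 0, 3, 7]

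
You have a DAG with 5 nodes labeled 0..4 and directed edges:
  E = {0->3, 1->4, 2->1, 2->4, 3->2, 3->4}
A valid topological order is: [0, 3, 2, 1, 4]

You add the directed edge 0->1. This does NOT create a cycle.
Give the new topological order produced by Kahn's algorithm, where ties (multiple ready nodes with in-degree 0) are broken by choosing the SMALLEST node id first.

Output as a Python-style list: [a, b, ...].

Answer: [0, 3, 2, 1, 4]

Derivation:
Old toposort: [0, 3, 2, 1, 4]
Added edge: 0->1
Position of 0 (0) < position of 1 (3). Old order still valid.
Run Kahn's algorithm (break ties by smallest node id):
  initial in-degrees: [0, 2, 1, 1, 3]
  ready (indeg=0): [0]
  pop 0: indeg[1]->1; indeg[3]->0 | ready=[3] | order so far=[0]
  pop 3: indeg[2]->0; indeg[4]->2 | ready=[2] | order so far=[0, 3]
  pop 2: indeg[1]->0; indeg[4]->1 | ready=[1] | order so far=[0, 3, 2]
  pop 1: indeg[4]->0 | ready=[4] | order so far=[0, 3, 2, 1]
  pop 4: no out-edges | ready=[] | order so far=[0, 3, 2, 1, 4]
  Result: [0, 3, 2, 1, 4]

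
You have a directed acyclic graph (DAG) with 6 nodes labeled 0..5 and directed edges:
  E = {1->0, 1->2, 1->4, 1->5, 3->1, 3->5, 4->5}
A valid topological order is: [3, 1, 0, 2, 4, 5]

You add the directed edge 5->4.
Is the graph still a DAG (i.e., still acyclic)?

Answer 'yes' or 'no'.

Answer: no

Derivation:
Given toposort: [3, 1, 0, 2, 4, 5]
Position of 5: index 5; position of 4: index 4
New edge 5->4: backward (u after v in old order)
Backward edge: old toposort is now invalid. Check if this creates a cycle.
Does 4 already reach 5? Reachable from 4: [4, 5]. YES -> cycle!
Still a DAG? no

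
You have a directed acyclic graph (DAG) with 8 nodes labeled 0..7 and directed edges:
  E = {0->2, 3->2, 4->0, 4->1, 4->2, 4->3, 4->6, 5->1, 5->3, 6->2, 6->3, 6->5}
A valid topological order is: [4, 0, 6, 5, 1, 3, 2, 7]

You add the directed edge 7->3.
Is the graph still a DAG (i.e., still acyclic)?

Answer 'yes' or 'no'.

Given toposort: [4, 0, 6, 5, 1, 3, 2, 7]
Position of 7: index 7; position of 3: index 5
New edge 7->3: backward (u after v in old order)
Backward edge: old toposort is now invalid. Check if this creates a cycle.
Does 3 already reach 7? Reachable from 3: [2, 3]. NO -> still a DAG (reorder needed).
Still a DAG? yes

Answer: yes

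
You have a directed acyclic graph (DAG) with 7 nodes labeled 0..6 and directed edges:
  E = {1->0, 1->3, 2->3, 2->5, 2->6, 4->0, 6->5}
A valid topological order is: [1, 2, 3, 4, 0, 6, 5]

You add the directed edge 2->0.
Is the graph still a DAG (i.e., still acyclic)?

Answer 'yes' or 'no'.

Answer: yes

Derivation:
Given toposort: [1, 2, 3, 4, 0, 6, 5]
Position of 2: index 1; position of 0: index 4
New edge 2->0: forward
Forward edge: respects the existing order. Still a DAG, same toposort still valid.
Still a DAG? yes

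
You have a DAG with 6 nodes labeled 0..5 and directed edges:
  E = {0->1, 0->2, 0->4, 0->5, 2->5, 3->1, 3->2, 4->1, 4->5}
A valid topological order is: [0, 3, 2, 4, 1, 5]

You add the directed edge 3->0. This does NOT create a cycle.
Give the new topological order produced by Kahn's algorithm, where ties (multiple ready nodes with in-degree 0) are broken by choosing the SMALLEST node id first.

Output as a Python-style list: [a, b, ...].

Old toposort: [0, 3, 2, 4, 1, 5]
Added edge: 3->0
Position of 3 (1) > position of 0 (0). Must reorder: 3 must now come before 0.
Run Kahn's algorithm (break ties by smallest node id):
  initial in-degrees: [1, 3, 2, 0, 1, 3]
  ready (indeg=0): [3]
  pop 3: indeg[0]->0; indeg[1]->2; indeg[2]->1 | ready=[0] | order so far=[3]
  pop 0: indeg[1]->1; indeg[2]->0; indeg[4]->0; indeg[5]->2 | ready=[2, 4] | order so far=[3, 0]
  pop 2: indeg[5]->1 | ready=[4] | order so far=[3, 0, 2]
  pop 4: indeg[1]->0; indeg[5]->0 | ready=[1, 5] | order so far=[3, 0, 2, 4]
  pop 1: no out-edges | ready=[5] | order so far=[3, 0, 2, 4, 1]
  pop 5: no out-edges | ready=[] | order so far=[3, 0, 2, 4, 1, 5]
  Result: [3, 0, 2, 4, 1, 5]

Answer: [3, 0, 2, 4, 1, 5]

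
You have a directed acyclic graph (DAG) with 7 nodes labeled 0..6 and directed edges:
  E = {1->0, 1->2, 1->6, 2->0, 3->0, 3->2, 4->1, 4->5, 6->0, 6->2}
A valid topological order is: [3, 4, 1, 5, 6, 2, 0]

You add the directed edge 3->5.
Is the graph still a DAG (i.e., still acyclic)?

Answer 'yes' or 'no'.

Answer: yes

Derivation:
Given toposort: [3, 4, 1, 5, 6, 2, 0]
Position of 3: index 0; position of 5: index 3
New edge 3->5: forward
Forward edge: respects the existing order. Still a DAG, same toposort still valid.
Still a DAG? yes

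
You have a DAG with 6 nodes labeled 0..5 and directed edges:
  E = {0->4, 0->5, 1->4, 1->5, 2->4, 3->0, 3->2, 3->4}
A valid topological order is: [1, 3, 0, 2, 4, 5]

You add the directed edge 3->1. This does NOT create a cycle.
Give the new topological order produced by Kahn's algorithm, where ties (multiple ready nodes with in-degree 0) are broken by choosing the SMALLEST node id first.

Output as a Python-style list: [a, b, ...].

Old toposort: [1, 3, 0, 2, 4, 5]
Added edge: 3->1
Position of 3 (1) > position of 1 (0). Must reorder: 3 must now come before 1.
Run Kahn's algorithm (break ties by smallest node id):
  initial in-degrees: [1, 1, 1, 0, 4, 2]
  ready (indeg=0): [3]
  pop 3: indeg[0]->0; indeg[1]->0; indeg[2]->0; indeg[4]->3 | ready=[0, 1, 2] | order so far=[3]
  pop 0: indeg[4]->2; indeg[5]->1 | ready=[1, 2] | order so far=[3, 0]
  pop 1: indeg[4]->1; indeg[5]->0 | ready=[2, 5] | order so far=[3, 0, 1]
  pop 2: indeg[4]->0 | ready=[4, 5] | order so far=[3, 0, 1, 2]
  pop 4: no out-edges | ready=[5] | order so far=[3, 0, 1, 2, 4]
  pop 5: no out-edges | ready=[] | order so far=[3, 0, 1, 2, 4, 5]
  Result: [3, 0, 1, 2, 4, 5]

Answer: [3, 0, 1, 2, 4, 5]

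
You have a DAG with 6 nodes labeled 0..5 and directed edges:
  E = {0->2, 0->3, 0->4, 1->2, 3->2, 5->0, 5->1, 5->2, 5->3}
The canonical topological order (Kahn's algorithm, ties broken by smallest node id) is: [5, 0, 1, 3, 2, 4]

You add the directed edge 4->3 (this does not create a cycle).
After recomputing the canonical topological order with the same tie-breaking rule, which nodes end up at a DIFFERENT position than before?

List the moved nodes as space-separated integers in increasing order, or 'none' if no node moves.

Old toposort: [5, 0, 1, 3, 2, 4]
Added edge 4->3
Recompute Kahn (smallest-id tiebreak):
  initial in-degrees: [1, 1, 4, 3, 1, 0]
  ready (indeg=0): [5]
  pop 5: indeg[0]->0; indeg[1]->0; indeg[2]->3; indeg[3]->2 | ready=[0, 1] | order so far=[5]
  pop 0: indeg[2]->2; indeg[3]->1; indeg[4]->0 | ready=[1, 4] | order so far=[5, 0]
  pop 1: indeg[2]->1 | ready=[4] | order so far=[5, 0, 1]
  pop 4: indeg[3]->0 | ready=[3] | order so far=[5, 0, 1, 4]
  pop 3: indeg[2]->0 | ready=[2] | order so far=[5, 0, 1, 4, 3]
  pop 2: no out-edges | ready=[] | order so far=[5, 0, 1, 4, 3, 2]
New canonical toposort: [5, 0, 1, 4, 3, 2]
Compare positions:
  Node 0: index 1 -> 1 (same)
  Node 1: index 2 -> 2 (same)
  Node 2: index 4 -> 5 (moved)
  Node 3: index 3 -> 4 (moved)
  Node 4: index 5 -> 3 (moved)
  Node 5: index 0 -> 0 (same)
Nodes that changed position: 2 3 4

Answer: 2 3 4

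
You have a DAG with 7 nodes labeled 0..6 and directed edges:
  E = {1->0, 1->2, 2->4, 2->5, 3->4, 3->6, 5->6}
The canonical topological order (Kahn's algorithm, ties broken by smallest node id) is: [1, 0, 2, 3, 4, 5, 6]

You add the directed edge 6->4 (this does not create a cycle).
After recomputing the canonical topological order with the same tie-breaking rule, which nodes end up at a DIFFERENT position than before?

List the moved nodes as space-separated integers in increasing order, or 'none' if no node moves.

Old toposort: [1, 0, 2, 3, 4, 5, 6]
Added edge 6->4
Recompute Kahn (smallest-id tiebreak):
  initial in-degrees: [1, 0, 1, 0, 3, 1, 2]
  ready (indeg=0): [1, 3]
  pop 1: indeg[0]->0; indeg[2]->0 | ready=[0, 2, 3] | order so far=[1]
  pop 0: no out-edges | ready=[2, 3] | order so far=[1, 0]
  pop 2: indeg[4]->2; indeg[5]->0 | ready=[3, 5] | order so far=[1, 0, 2]
  pop 3: indeg[4]->1; indeg[6]->1 | ready=[5] | order so far=[1, 0, 2, 3]
  pop 5: indeg[6]->0 | ready=[6] | order so far=[1, 0, 2, 3, 5]
  pop 6: indeg[4]->0 | ready=[4] | order so far=[1, 0, 2, 3, 5, 6]
  pop 4: no out-edges | ready=[] | order so far=[1, 0, 2, 3, 5, 6, 4]
New canonical toposort: [1, 0, 2, 3, 5, 6, 4]
Compare positions:
  Node 0: index 1 -> 1 (same)
  Node 1: index 0 -> 0 (same)
  Node 2: index 2 -> 2 (same)
  Node 3: index 3 -> 3 (same)
  Node 4: index 4 -> 6 (moved)
  Node 5: index 5 -> 4 (moved)
  Node 6: index 6 -> 5 (moved)
Nodes that changed position: 4 5 6

Answer: 4 5 6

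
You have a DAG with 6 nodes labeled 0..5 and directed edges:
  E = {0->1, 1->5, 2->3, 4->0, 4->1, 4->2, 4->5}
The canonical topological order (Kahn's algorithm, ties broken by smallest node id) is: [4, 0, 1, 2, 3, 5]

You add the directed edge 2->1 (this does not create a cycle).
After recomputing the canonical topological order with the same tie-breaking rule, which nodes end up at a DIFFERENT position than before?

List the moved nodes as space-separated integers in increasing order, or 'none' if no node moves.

Answer: 1 2

Derivation:
Old toposort: [4, 0, 1, 2, 3, 5]
Added edge 2->1
Recompute Kahn (smallest-id tiebreak):
  initial in-degrees: [1, 3, 1, 1, 0, 2]
  ready (indeg=0): [4]
  pop 4: indeg[0]->0; indeg[1]->2; indeg[2]->0; indeg[5]->1 | ready=[0, 2] | order so far=[4]
  pop 0: indeg[1]->1 | ready=[2] | order so far=[4, 0]
  pop 2: indeg[1]->0; indeg[3]->0 | ready=[1, 3] | order so far=[4, 0, 2]
  pop 1: indeg[5]->0 | ready=[3, 5] | order so far=[4, 0, 2, 1]
  pop 3: no out-edges | ready=[5] | order so far=[4, 0, 2, 1, 3]
  pop 5: no out-edges | ready=[] | order so far=[4, 0, 2, 1, 3, 5]
New canonical toposort: [4, 0, 2, 1, 3, 5]
Compare positions:
  Node 0: index 1 -> 1 (same)
  Node 1: index 2 -> 3 (moved)
  Node 2: index 3 -> 2 (moved)
  Node 3: index 4 -> 4 (same)
  Node 4: index 0 -> 0 (same)
  Node 5: index 5 -> 5 (same)
Nodes that changed position: 1 2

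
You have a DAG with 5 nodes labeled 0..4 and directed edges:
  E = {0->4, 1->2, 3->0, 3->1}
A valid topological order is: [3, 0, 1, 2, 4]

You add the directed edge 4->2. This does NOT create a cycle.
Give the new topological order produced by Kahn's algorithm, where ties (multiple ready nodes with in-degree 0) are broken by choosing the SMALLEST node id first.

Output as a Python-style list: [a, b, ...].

Answer: [3, 0, 1, 4, 2]

Derivation:
Old toposort: [3, 0, 1, 2, 4]
Added edge: 4->2
Position of 4 (4) > position of 2 (3). Must reorder: 4 must now come before 2.
Run Kahn's algorithm (break ties by smallest node id):
  initial in-degrees: [1, 1, 2, 0, 1]
  ready (indeg=0): [3]
  pop 3: indeg[0]->0; indeg[1]->0 | ready=[0, 1] | order so far=[3]
  pop 0: indeg[4]->0 | ready=[1, 4] | order so far=[3, 0]
  pop 1: indeg[2]->1 | ready=[4] | order so far=[3, 0, 1]
  pop 4: indeg[2]->0 | ready=[2] | order so far=[3, 0, 1, 4]
  pop 2: no out-edges | ready=[] | order so far=[3, 0, 1, 4, 2]
  Result: [3, 0, 1, 4, 2]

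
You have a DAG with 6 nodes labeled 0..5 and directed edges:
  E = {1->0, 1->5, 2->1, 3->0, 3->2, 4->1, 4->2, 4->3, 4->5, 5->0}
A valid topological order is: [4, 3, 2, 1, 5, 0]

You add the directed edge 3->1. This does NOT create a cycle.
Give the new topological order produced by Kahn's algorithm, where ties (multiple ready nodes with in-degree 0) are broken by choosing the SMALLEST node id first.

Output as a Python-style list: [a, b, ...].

Answer: [4, 3, 2, 1, 5, 0]

Derivation:
Old toposort: [4, 3, 2, 1, 5, 0]
Added edge: 3->1
Position of 3 (1) < position of 1 (3). Old order still valid.
Run Kahn's algorithm (break ties by smallest node id):
  initial in-degrees: [3, 3, 2, 1, 0, 2]
  ready (indeg=0): [4]
  pop 4: indeg[1]->2; indeg[2]->1; indeg[3]->0; indeg[5]->1 | ready=[3] | order so far=[4]
  pop 3: indeg[0]->2; indeg[1]->1; indeg[2]->0 | ready=[2] | order so far=[4, 3]
  pop 2: indeg[1]->0 | ready=[1] | order so far=[4, 3, 2]
  pop 1: indeg[0]->1; indeg[5]->0 | ready=[5] | order so far=[4, 3, 2, 1]
  pop 5: indeg[0]->0 | ready=[0] | order so far=[4, 3, 2, 1, 5]
  pop 0: no out-edges | ready=[] | order so far=[4, 3, 2, 1, 5, 0]
  Result: [4, 3, 2, 1, 5, 0]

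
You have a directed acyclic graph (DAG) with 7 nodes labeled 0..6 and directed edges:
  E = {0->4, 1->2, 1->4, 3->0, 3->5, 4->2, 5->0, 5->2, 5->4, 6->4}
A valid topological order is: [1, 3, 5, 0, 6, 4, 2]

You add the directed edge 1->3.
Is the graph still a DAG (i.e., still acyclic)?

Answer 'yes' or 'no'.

Answer: yes

Derivation:
Given toposort: [1, 3, 5, 0, 6, 4, 2]
Position of 1: index 0; position of 3: index 1
New edge 1->3: forward
Forward edge: respects the existing order. Still a DAG, same toposort still valid.
Still a DAG? yes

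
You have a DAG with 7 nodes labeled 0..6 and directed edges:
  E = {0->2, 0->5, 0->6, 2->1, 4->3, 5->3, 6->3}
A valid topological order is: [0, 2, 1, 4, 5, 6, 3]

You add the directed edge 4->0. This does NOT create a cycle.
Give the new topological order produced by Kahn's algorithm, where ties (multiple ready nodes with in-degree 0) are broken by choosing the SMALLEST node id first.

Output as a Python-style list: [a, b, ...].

Old toposort: [0, 2, 1, 4, 5, 6, 3]
Added edge: 4->0
Position of 4 (3) > position of 0 (0). Must reorder: 4 must now come before 0.
Run Kahn's algorithm (break ties by smallest node id):
  initial in-degrees: [1, 1, 1, 3, 0, 1, 1]
  ready (indeg=0): [4]
  pop 4: indeg[0]->0; indeg[3]->2 | ready=[0] | order so far=[4]
  pop 0: indeg[2]->0; indeg[5]->0; indeg[6]->0 | ready=[2, 5, 6] | order so far=[4, 0]
  pop 2: indeg[1]->0 | ready=[1, 5, 6] | order so far=[4, 0, 2]
  pop 1: no out-edges | ready=[5, 6] | order so far=[4, 0, 2, 1]
  pop 5: indeg[3]->1 | ready=[6] | order so far=[4, 0, 2, 1, 5]
  pop 6: indeg[3]->0 | ready=[3] | order so far=[4, 0, 2, 1, 5, 6]
  pop 3: no out-edges | ready=[] | order so far=[4, 0, 2, 1, 5, 6, 3]
  Result: [4, 0, 2, 1, 5, 6, 3]

Answer: [4, 0, 2, 1, 5, 6, 3]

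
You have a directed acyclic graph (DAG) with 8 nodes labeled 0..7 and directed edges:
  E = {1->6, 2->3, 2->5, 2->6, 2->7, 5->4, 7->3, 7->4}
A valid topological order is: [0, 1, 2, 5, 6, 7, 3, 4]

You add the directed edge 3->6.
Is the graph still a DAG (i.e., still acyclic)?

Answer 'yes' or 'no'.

Given toposort: [0, 1, 2, 5, 6, 7, 3, 4]
Position of 3: index 6; position of 6: index 4
New edge 3->6: backward (u after v in old order)
Backward edge: old toposort is now invalid. Check if this creates a cycle.
Does 6 already reach 3? Reachable from 6: [6]. NO -> still a DAG (reorder needed).
Still a DAG? yes

Answer: yes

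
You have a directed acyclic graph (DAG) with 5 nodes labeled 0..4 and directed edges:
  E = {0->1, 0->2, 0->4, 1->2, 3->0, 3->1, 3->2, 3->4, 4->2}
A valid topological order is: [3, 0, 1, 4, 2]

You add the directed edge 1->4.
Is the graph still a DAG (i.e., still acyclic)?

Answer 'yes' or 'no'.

Answer: yes

Derivation:
Given toposort: [3, 0, 1, 4, 2]
Position of 1: index 2; position of 4: index 3
New edge 1->4: forward
Forward edge: respects the existing order. Still a DAG, same toposort still valid.
Still a DAG? yes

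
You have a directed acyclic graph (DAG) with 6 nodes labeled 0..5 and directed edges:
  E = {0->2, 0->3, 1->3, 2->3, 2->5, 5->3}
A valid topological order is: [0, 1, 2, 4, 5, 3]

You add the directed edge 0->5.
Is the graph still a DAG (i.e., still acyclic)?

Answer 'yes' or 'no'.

Answer: yes

Derivation:
Given toposort: [0, 1, 2, 4, 5, 3]
Position of 0: index 0; position of 5: index 4
New edge 0->5: forward
Forward edge: respects the existing order. Still a DAG, same toposort still valid.
Still a DAG? yes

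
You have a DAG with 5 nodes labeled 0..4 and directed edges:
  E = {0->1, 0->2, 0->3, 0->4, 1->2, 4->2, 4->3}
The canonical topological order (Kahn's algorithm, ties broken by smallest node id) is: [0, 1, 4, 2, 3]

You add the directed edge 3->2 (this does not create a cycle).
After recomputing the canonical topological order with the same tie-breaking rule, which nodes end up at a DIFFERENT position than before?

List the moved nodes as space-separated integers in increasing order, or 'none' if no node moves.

Answer: 2 3

Derivation:
Old toposort: [0, 1, 4, 2, 3]
Added edge 3->2
Recompute Kahn (smallest-id tiebreak):
  initial in-degrees: [0, 1, 4, 2, 1]
  ready (indeg=0): [0]
  pop 0: indeg[1]->0; indeg[2]->3; indeg[3]->1; indeg[4]->0 | ready=[1, 4] | order so far=[0]
  pop 1: indeg[2]->2 | ready=[4] | order so far=[0, 1]
  pop 4: indeg[2]->1; indeg[3]->0 | ready=[3] | order so far=[0, 1, 4]
  pop 3: indeg[2]->0 | ready=[2] | order so far=[0, 1, 4, 3]
  pop 2: no out-edges | ready=[] | order so far=[0, 1, 4, 3, 2]
New canonical toposort: [0, 1, 4, 3, 2]
Compare positions:
  Node 0: index 0 -> 0 (same)
  Node 1: index 1 -> 1 (same)
  Node 2: index 3 -> 4 (moved)
  Node 3: index 4 -> 3 (moved)
  Node 4: index 2 -> 2 (same)
Nodes that changed position: 2 3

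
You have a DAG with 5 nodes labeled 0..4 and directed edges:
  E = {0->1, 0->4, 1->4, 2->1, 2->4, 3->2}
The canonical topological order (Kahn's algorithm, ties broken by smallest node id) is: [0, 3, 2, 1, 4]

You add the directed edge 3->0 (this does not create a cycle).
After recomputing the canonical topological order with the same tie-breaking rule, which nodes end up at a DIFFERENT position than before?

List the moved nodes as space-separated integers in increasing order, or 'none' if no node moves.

Old toposort: [0, 3, 2, 1, 4]
Added edge 3->0
Recompute Kahn (smallest-id tiebreak):
  initial in-degrees: [1, 2, 1, 0, 3]
  ready (indeg=0): [3]
  pop 3: indeg[0]->0; indeg[2]->0 | ready=[0, 2] | order so far=[3]
  pop 0: indeg[1]->1; indeg[4]->2 | ready=[2] | order so far=[3, 0]
  pop 2: indeg[1]->0; indeg[4]->1 | ready=[1] | order so far=[3, 0, 2]
  pop 1: indeg[4]->0 | ready=[4] | order so far=[3, 0, 2, 1]
  pop 4: no out-edges | ready=[] | order so far=[3, 0, 2, 1, 4]
New canonical toposort: [3, 0, 2, 1, 4]
Compare positions:
  Node 0: index 0 -> 1 (moved)
  Node 1: index 3 -> 3 (same)
  Node 2: index 2 -> 2 (same)
  Node 3: index 1 -> 0 (moved)
  Node 4: index 4 -> 4 (same)
Nodes that changed position: 0 3

Answer: 0 3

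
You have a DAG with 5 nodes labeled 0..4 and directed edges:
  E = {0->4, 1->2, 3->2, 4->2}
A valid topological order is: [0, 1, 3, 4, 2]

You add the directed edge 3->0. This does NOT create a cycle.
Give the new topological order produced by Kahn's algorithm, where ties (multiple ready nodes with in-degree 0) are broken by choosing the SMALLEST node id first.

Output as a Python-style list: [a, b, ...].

Answer: [1, 3, 0, 4, 2]

Derivation:
Old toposort: [0, 1, 3, 4, 2]
Added edge: 3->0
Position of 3 (2) > position of 0 (0). Must reorder: 3 must now come before 0.
Run Kahn's algorithm (break ties by smallest node id):
  initial in-degrees: [1, 0, 3, 0, 1]
  ready (indeg=0): [1, 3]
  pop 1: indeg[2]->2 | ready=[3] | order so far=[1]
  pop 3: indeg[0]->0; indeg[2]->1 | ready=[0] | order so far=[1, 3]
  pop 0: indeg[4]->0 | ready=[4] | order so far=[1, 3, 0]
  pop 4: indeg[2]->0 | ready=[2] | order so far=[1, 3, 0, 4]
  pop 2: no out-edges | ready=[] | order so far=[1, 3, 0, 4, 2]
  Result: [1, 3, 0, 4, 2]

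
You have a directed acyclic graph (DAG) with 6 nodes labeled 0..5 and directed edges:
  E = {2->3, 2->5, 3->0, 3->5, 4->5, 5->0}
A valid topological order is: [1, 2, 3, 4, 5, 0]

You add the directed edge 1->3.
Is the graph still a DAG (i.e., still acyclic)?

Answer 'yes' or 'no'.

Given toposort: [1, 2, 3, 4, 5, 0]
Position of 1: index 0; position of 3: index 2
New edge 1->3: forward
Forward edge: respects the existing order. Still a DAG, same toposort still valid.
Still a DAG? yes

Answer: yes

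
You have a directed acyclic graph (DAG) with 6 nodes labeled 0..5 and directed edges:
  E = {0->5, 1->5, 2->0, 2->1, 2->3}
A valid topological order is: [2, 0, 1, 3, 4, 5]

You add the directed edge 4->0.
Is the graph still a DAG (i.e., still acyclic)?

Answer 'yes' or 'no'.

Answer: yes

Derivation:
Given toposort: [2, 0, 1, 3, 4, 5]
Position of 4: index 4; position of 0: index 1
New edge 4->0: backward (u after v in old order)
Backward edge: old toposort is now invalid. Check if this creates a cycle.
Does 0 already reach 4? Reachable from 0: [0, 5]. NO -> still a DAG (reorder needed).
Still a DAG? yes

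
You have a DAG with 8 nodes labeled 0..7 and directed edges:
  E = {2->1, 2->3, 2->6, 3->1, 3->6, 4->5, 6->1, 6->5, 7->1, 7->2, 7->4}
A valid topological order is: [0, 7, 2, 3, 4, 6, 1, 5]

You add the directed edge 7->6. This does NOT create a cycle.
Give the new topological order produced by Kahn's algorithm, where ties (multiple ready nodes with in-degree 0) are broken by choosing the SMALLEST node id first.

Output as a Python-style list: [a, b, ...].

Old toposort: [0, 7, 2, 3, 4, 6, 1, 5]
Added edge: 7->6
Position of 7 (1) < position of 6 (5). Old order still valid.
Run Kahn's algorithm (break ties by smallest node id):
  initial in-degrees: [0, 4, 1, 1, 1, 2, 3, 0]
  ready (indeg=0): [0, 7]
  pop 0: no out-edges | ready=[7] | order so far=[0]
  pop 7: indeg[1]->3; indeg[2]->0; indeg[4]->0; indeg[6]->2 | ready=[2, 4] | order so far=[0, 7]
  pop 2: indeg[1]->2; indeg[3]->0; indeg[6]->1 | ready=[3, 4] | order so far=[0, 7, 2]
  pop 3: indeg[1]->1; indeg[6]->0 | ready=[4, 6] | order so far=[0, 7, 2, 3]
  pop 4: indeg[5]->1 | ready=[6] | order so far=[0, 7, 2, 3, 4]
  pop 6: indeg[1]->0; indeg[5]->0 | ready=[1, 5] | order so far=[0, 7, 2, 3, 4, 6]
  pop 1: no out-edges | ready=[5] | order so far=[0, 7, 2, 3, 4, 6, 1]
  pop 5: no out-edges | ready=[] | order so far=[0, 7, 2, 3, 4, 6, 1, 5]
  Result: [0, 7, 2, 3, 4, 6, 1, 5]

Answer: [0, 7, 2, 3, 4, 6, 1, 5]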